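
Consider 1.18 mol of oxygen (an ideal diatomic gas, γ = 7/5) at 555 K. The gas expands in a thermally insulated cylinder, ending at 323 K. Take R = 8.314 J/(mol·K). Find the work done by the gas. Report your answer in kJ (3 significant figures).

W ≈ 5.69 kJ

Adiabatic ⇒ Q = 0, so W_by = −ΔU = nCᵥ(T₁ − T₂).
Cᵥ = 5R/2 = 20.79 J/(mol·K).
W = (1.18)(20.79)(555 − 323) = 5690 J.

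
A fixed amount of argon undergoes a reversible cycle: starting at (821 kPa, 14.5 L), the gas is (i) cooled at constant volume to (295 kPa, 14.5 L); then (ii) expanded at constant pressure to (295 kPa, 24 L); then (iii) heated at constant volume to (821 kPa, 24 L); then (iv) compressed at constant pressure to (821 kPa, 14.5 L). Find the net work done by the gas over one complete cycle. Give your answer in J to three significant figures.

W_net ≈ -5000 J

Constant-volume legs do no work.
W(ii) = (295)(24 − 14.5) = 2802 J; W(iv) = (821)(14.5 − 24) = -7800 J.
W_net = 2802 − 7800 = -4997 J (the counter-clockwise enclosed area).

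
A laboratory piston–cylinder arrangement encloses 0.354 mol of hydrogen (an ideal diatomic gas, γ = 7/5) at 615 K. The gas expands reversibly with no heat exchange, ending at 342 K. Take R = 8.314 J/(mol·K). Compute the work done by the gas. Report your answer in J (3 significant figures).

Adiabatic ⇒ Q = 0, so W_by = −ΔU = nCᵥ(T₁ − T₂).
Cᵥ = 5R/2 = 20.79 J/(mol·K).
W = (0.354)(20.79)(615 − 342) = 2009 J.

W ≈ 2010 J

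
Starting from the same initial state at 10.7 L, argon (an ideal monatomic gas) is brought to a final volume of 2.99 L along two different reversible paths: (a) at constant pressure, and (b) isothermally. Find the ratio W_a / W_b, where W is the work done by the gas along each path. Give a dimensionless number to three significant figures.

Path (a) isobaric: W = P₁(V₂ − V₁) → W_a/(P₁V₁) = -0.7206.
Path (b) isothermal: W = P₁V₁ ln(V₂/V₁) → W_b/(P₁V₁) = -1.275.
W_a / W_b = -0.7206 / -1.275 = 0.5652.

W_a / W_b ≈ 0.565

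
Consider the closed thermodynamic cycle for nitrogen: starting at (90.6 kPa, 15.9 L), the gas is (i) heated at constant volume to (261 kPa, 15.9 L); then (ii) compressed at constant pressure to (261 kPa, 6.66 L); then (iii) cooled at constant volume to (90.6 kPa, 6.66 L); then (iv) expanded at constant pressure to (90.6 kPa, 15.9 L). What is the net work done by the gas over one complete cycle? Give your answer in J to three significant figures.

Constant-volume legs do no work.
W(ii) = (261)(6.66 − 15.9) = -2412 J; W(iv) = (90.6)(15.9 − 6.66) = 837.1 J.
W_net = -2412 + 837.1 = -1574 J (the counter-clockwise enclosed area).

W_net ≈ -1570 J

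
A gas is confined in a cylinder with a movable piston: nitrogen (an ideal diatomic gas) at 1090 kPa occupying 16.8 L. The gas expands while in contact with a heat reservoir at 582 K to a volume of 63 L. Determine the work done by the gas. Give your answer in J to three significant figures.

Isothermal: W = nRT ln(V₂/V₁) = P₁V₁ ln(V₂/V₁).
P₁V₁ = (1090 kPa)(16.8 L) = 18312 J.
W = 18312 × ln(63/16.8) = 18312 × 1.322
W_by_gas = 24204 J.

W ≈ 24200 J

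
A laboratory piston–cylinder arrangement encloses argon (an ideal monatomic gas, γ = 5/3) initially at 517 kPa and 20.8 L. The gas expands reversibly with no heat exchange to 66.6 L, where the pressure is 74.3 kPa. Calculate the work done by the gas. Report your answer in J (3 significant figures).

Adiabatic: W = (P₁V₁ − P₂V₂)/(γ − 1) with γ = 5/3.
P₁V₁ = 10754 J, P₂V₂ = 4948 J.
W = (10754 − 4948) / 0.6667 = 8708 J.

W ≈ 8710 J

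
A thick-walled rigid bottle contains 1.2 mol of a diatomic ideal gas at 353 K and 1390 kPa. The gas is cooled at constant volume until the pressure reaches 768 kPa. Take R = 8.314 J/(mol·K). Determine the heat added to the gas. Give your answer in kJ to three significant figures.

Q ≈ -3.94 kJ

Constant volume ⇒ W = 0, so Q = ΔU = nCᵥΔT with Cᵥ = 5R/2 = 20.79 J/(mol·K).
At constant V, T₂/T₁ = P₂/P₁ ⇒ ΔT = T₁(P₂/P₁ − 1) = 353·(768/1390 − 1) = -158 K.
ΔU = (1.2)(20.79)(-158) = -3940 J.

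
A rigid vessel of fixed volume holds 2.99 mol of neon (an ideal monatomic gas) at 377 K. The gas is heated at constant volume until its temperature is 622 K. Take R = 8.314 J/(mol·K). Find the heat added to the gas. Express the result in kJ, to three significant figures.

Q ≈ 9.14 kJ

Constant volume ⇒ W = 0, so Q = ΔU = nCᵥΔT with Cᵥ = 3R/2 = 12.47 J/(mol·K).
ΔU = (2.99)(12.47)(622 − 377) = 9136 J.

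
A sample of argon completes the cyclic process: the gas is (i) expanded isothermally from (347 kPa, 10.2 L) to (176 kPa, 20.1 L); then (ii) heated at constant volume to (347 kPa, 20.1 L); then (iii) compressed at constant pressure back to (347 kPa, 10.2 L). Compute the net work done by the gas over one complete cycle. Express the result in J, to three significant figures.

Leg (i): W = PᵢVᵢ ln(V_f/Vᵢ) = (3539) ln(20.1/10.2) = 2401 J.
Leg (ii): W = 0.
Leg (iii): W = PΔV = (347)(10.2 − 20.1) = -3435 J.
W_net = 2401 − 3435 = -1034 J.

W_net ≈ -1030 J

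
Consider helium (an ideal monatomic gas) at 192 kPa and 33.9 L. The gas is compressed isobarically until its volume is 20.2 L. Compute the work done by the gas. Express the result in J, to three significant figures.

W ≈ -2630 J

Isobaric: W = P ΔV.
W = (192 kPa)(20.2 − 33.9 L) = (192)(-13.7) = -2630 J.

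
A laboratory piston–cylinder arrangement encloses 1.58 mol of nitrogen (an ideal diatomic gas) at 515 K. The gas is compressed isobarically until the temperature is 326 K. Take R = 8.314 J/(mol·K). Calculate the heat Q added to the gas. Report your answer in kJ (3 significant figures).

Isobaric: W = nRΔT = (1.58)(8.314)(-189) = -2483 J.
ΔU = nCᵥΔT with Cᵥ = 5R/2: ΔU = (1.58)(20.79)(-189) = -6207 J.
Q = ΔU + W = -6207 − 2483 = -8690 J.

Q ≈ -8.69 kJ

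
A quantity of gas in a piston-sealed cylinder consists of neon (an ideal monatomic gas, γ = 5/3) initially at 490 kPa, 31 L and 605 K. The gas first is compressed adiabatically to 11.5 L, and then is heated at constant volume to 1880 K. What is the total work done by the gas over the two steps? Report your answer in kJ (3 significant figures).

W_total ≈ -21.3 kJ

Step 1 (adiabatic): W = (P₁V₁ − P₂V₂)/(γ−1) = (15190 − 29422)/0.667 = -21347 J.
Step 2 (isochoric): W = 0 (constant volume).
W_total = -21347 + 0 = -21347 J.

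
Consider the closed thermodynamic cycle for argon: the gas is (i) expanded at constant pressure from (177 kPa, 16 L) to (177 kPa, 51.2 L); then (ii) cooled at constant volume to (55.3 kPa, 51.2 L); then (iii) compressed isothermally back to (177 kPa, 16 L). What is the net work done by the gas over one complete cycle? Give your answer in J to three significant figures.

Leg (i): W = PΔV = (177)(51.2 − 16) = 6230 J.
Leg (ii): W = 0.
Leg (iii): W = PᵢVᵢ ln(V_f/Vᵢ) = (2831) ln(16/51.2) = -3293 J.
W_net = 6230 − 3293 = 2937 J.

W_net ≈ 2940 J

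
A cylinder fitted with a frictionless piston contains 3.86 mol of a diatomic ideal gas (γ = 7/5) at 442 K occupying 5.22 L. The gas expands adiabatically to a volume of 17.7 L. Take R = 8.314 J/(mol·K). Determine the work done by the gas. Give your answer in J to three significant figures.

Adiabatic: TV^(γ−1) = const with γ = 7/5.
T₂ = T₁ (V₁/V₂)^(γ−1) = 442 × (5.22/17.7)^0.4 = 442 × 0.6136 = 271.2 K.
W_by = nCᵥ(T₁ − T₂) = (3.86)(20.79)(442 − 271.2) = 13703 J.

W ≈ 13700 J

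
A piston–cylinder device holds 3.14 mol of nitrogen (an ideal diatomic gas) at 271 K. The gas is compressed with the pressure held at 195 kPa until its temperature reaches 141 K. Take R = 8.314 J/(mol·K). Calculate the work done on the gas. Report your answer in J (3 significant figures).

W ≈ 3390 J

Isobaric: W = P ΔV = nR ΔT.
W = (3.14)(8.314)(141 − 271) = -3394 J.
Work on gas = −W_by = 3394 J.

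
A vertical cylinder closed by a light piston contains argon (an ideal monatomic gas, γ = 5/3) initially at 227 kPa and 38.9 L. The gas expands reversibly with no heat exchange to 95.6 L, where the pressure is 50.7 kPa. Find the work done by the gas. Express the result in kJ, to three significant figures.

W ≈ 5.98 kJ

Adiabatic: W = (P₁V₁ − P₂V₂)/(γ − 1) with γ = 5/3.
P₁V₁ = 8830 J, P₂V₂ = 4847 J.
W = (8830 − 4847) / 0.6667 = 5975 J.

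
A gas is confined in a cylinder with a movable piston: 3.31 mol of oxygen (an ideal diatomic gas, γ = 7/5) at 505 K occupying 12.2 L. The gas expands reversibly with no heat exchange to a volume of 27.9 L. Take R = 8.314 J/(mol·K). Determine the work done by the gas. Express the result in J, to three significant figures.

Adiabatic: TV^(γ−1) = const with γ = 7/5.
T₂ = T₁ (V₁/V₂)^(γ−1) = 505 × (12.2/27.9)^0.4 = 505 × 0.7183 = 362.7 K.
W_by = nCᵥ(T₁ − T₂) = (3.31)(20.79)(505 − 362.7) = 9787 J.

W ≈ 9790 J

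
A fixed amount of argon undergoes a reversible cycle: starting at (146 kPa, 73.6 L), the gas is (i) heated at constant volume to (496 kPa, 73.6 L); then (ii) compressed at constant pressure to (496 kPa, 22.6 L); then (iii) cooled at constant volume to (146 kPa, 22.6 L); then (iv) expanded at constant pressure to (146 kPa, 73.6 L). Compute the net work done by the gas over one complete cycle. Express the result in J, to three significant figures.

W_net ≈ -17800 J

Constant-volume legs do no work.
W(ii) = (496)(22.6 − 73.6) = -25296 J; W(iv) = (146)(73.6 − 22.6) = 7446 J.
W_net = -25296 + 7446 = -17850 J (the counter-clockwise enclosed area).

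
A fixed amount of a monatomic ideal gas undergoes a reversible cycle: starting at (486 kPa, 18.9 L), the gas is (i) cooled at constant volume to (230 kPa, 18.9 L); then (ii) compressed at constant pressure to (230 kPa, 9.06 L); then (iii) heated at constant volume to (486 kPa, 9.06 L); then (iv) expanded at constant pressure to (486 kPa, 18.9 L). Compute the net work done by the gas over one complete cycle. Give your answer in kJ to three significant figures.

Constant-volume legs do no work.
W(ii) = (230)(9.06 − 18.9) = -2263 J; W(iv) = (486)(18.9 − 9.06) = 4782 J.
W_net = -2263 + 4782 = 2519 J (the clockwise enclosed area).

W_net ≈ 2.52 kJ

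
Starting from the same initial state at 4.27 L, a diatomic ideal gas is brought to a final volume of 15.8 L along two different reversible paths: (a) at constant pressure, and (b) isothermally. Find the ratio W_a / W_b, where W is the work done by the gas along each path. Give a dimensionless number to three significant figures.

W_a / W_b ≈ 2.06

Path (a) isobaric: W = P₁(V₂ − V₁) → W_a/(P₁V₁) = 2.7.
Path (b) isothermal: W = P₁V₁ ln(V₂/V₁) → W_b/(P₁V₁) = 1.308.
W_a / W_b = 2.7 / 1.308 = 2.064.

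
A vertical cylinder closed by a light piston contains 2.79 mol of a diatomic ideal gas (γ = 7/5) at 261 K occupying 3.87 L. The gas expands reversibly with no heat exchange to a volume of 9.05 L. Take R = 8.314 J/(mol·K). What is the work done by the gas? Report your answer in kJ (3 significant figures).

Adiabatic: TV^(γ−1) = const with γ = 7/5.
T₂ = T₁ (V₁/V₂)^(γ−1) = 261 × (3.87/9.05)^0.4 = 261 × 0.7119 = 185.8 K.
W_by = nCᵥ(T₁ − T₂) = (2.79)(20.79)(261 − 185.8) = 4360 J.

W ≈ 4.36 kJ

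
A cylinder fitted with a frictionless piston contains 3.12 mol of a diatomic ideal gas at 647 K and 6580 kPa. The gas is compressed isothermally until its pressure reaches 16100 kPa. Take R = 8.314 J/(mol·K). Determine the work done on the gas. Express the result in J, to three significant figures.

W ≈ 15000 J

Isothermal process: W = nRT ln(V₂/V₁) = nRT ln(P₁/P₂).
W = (3.12)(8.314)(647) × ln(6580/16100)
  = 16783 × ln(0.4087) = 16783 × -0.8948
W_by_gas = -15017 J; work on gas = −W_by = 15017 J.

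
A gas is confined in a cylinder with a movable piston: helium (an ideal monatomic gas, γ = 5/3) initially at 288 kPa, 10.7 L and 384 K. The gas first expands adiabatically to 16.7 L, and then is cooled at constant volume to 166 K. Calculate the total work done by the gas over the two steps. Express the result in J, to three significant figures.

Step 1 (adiabatic): W = (P₁V₁ − P₂V₂)/(γ−1) = (3082 − 2290)/0.667 = 1187 J.
Step 2 (isochoric): W = 0 (constant volume).
W_total = 1187 + 0 = 1187 J.

W_total ≈ 1190 J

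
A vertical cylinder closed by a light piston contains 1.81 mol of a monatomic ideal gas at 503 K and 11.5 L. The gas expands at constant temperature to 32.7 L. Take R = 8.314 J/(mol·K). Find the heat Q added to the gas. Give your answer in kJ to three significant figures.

Q ≈ 7.91 kJ

Isothermal ⇒ ΔU = 0, so Q = W = nRT ln(V₂/V₁).
Q = (1.81)(8.314)(503) ln(32.7/11.5) = 7569 × 1.045 = 7910 J.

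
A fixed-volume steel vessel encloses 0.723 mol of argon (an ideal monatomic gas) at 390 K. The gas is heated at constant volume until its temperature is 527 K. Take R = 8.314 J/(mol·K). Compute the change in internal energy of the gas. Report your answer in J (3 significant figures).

Constant volume ⇒ W = 0, so Q = ΔU = nCᵥΔT with Cᵥ = 3R/2 = 12.47 J/(mol·K).
ΔU = (0.723)(12.47)(527 − 390) = 1235 J.

ΔU ≈ 1240 J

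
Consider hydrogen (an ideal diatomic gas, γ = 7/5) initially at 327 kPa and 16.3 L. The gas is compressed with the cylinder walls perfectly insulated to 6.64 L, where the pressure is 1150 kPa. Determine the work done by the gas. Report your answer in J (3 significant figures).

W ≈ -5760 J

Adiabatic: W = (P₁V₁ − P₂V₂)/(γ − 1) with γ = 7/5.
P₁V₁ = 5330 J, P₂V₂ = 7636 J.
W = (5330 − 7636) / 0.4 = -5765 J.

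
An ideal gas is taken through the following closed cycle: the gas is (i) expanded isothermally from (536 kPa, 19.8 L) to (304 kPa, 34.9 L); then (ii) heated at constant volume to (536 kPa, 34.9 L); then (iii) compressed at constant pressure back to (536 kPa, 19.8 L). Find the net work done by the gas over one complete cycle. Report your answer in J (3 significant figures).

Leg (i): W = PᵢVᵢ ln(V_f/Vᵢ) = (10613) ln(34.9/19.8) = 6015 J.
Leg (ii): W = 0.
Leg (iii): W = PΔV = (536)(19.8 − 34.9) = -8094 J.
W_net = 6015 − 8094 = -2078 J.

W_net ≈ -2080 J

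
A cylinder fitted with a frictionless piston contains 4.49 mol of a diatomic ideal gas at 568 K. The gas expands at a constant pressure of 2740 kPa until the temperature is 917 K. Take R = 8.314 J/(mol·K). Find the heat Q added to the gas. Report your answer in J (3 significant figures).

Isobaric: W = nRΔT = (4.49)(8.314)(349) = 13028 J.
ΔU = nCᵥΔT with Cᵥ = 5R/2: ΔU = (4.49)(20.79)(349) = 32570 J.
Q = ΔU + W = 32570 + 13028 = 45598 J.

Q ≈ 45600 J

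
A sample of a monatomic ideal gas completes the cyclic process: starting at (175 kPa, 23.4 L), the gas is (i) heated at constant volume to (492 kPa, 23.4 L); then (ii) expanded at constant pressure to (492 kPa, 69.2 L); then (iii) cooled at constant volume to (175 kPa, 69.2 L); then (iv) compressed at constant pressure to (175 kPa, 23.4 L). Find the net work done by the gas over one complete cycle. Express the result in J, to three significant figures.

Constant-volume legs do no work.
W(ii) = (492)(69.2 − 23.4) = 22534 J; W(iv) = (175)(23.4 − 69.2) = -8015 J.
W_net = 22534 − 8015 = 14519 J (the clockwise enclosed area).

W_net ≈ 14500 J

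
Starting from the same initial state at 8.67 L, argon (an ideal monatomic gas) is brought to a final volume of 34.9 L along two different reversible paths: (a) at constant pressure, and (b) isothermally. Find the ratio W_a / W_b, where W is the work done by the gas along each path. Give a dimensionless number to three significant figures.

Path (a) isobaric: W = P₁(V₂ − V₁) → W_a/(P₁V₁) = 3.025.
Path (b) isothermal: W = P₁V₁ ln(V₂/V₁) → W_b/(P₁V₁) = 1.393.
W_a / W_b = 3.025 / 1.393 = 2.172.

W_a / W_b ≈ 2.17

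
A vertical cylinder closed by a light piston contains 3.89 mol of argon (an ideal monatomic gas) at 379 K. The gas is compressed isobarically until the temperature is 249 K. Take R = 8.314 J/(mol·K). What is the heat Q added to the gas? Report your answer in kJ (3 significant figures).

Q ≈ -10.5 kJ

Isobaric: W = nRΔT = (3.89)(8.314)(-130) = -4204 J.
ΔU = nCᵥΔT with Cᵥ = 3R/2: ΔU = (3.89)(12.47)(-130) = -6307 J.
Q = ΔU + W = -6307 − 4204 = -10511 J.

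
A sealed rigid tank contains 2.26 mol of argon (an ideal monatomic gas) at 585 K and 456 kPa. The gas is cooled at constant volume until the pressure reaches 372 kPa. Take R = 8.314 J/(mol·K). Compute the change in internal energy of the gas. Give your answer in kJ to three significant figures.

Constant volume ⇒ W = 0, so Q = ΔU = nCᵥΔT with Cᵥ = 3R/2 = 12.47 J/(mol·K).
At constant V, T₂/T₁ = P₂/P₁ ⇒ ΔT = T₁(P₂/P₁ − 1) = 585·(372/456 − 1) = -107.8 K.
ΔU = (2.26)(12.47)(-107.8) = -3037 J.

ΔU ≈ -3.04 kJ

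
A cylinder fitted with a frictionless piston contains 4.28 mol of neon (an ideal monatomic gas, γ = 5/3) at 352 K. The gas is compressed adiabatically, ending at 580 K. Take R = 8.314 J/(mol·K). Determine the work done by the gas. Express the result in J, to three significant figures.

Adiabatic ⇒ Q = 0, so W_by = −ΔU = nCᵥ(T₁ − T₂).
Cᵥ = 3R/2 = 12.47 J/(mol·K).
W = (4.28)(12.47)(352 − 580) = -12170 J.

W ≈ -12200 J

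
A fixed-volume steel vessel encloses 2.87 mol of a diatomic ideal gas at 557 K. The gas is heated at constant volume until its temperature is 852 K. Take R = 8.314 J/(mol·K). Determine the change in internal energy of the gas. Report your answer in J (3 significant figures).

ΔU ≈ 17600 J

Constant volume ⇒ W = 0, so Q = ΔU = nCᵥΔT with Cᵥ = 5R/2 = 20.79 J/(mol·K).
ΔU = (2.87)(20.79)(852 − 557) = 17598 J.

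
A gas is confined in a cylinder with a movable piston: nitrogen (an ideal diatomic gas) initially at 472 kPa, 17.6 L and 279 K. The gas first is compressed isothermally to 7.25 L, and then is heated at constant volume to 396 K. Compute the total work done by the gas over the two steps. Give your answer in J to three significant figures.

W_total ≈ -7370 J

Step 1 (isothermal): W = P₁V₁ ln(V₂/V₁) = (8307) ln(7.25/17.6) = -7368 J.
Step 2 (isochoric): W = 0 (constant volume).
W_total = -7368 + 0 = -7368 J.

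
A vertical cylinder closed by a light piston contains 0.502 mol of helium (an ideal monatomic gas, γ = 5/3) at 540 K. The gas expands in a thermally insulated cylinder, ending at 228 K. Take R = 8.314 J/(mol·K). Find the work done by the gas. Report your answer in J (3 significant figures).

W ≈ 1950 J

Adiabatic ⇒ Q = 0, so W_by = −ΔU = nCᵥ(T₁ − T₂).
Cᵥ = 3R/2 = 12.47 J/(mol·K).
W = (0.502)(12.47)(540 − 228) = 1953 J.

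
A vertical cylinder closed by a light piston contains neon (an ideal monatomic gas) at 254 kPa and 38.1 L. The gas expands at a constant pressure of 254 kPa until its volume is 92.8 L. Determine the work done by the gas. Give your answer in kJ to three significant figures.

Isobaric: W = P ΔV.
W = (254 kPa)(92.8 − 38.1 L) = (254)(54.7) = 13894 J.

W ≈ 13.9 kJ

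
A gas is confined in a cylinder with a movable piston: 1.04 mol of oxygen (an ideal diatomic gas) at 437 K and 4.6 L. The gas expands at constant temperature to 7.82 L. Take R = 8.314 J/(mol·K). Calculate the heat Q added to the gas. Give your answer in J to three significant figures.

Isothermal ⇒ ΔU = 0, so Q = W = nRT ln(V₂/V₁).
Q = (1.04)(8.314)(437) ln(7.82/4.6) = 3779 × 0.5306 = 2005 J.

Q ≈ 2010 J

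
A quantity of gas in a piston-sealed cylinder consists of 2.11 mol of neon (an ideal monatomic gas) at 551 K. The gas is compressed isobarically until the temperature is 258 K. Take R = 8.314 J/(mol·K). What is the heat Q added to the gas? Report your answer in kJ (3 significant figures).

Q ≈ -12.8 kJ

Isobaric: W = nRΔT = (2.11)(8.314)(-293) = -5140 J.
ΔU = nCᵥΔT with Cᵥ = 3R/2: ΔU = (2.11)(12.47)(-293) = -7710 J.
Q = ΔU + W = -7710 − 5140 = -12850 J.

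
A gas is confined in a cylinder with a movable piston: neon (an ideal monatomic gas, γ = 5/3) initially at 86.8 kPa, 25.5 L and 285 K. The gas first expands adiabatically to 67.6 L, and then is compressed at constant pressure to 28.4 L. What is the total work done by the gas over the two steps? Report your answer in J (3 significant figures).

Step 1 (adiabatic): W = (P₁V₁ − P₂V₂)/(γ−1) = (2213 − 1156)/0.667 = 1587 J.
After step 1: P = 17.09 kPa, V = 67.6 L, T = 148.8 K.
Step 2 (isobaric): W = PΔV = (17.09 kPa)(28.4 − 67.6 L) = -670.1 J.
W_total = 1587 − 670.1 = 916.7 J.

W_total ≈ 917 J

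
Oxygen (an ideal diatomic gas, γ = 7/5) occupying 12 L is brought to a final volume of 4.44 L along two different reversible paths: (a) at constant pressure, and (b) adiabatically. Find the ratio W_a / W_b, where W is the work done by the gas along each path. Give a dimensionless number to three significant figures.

Path (a) isobaric: W = P₁(V₂ − V₁) → W_a/(P₁V₁) = -0.63.
Path (b) adiabatic: W = P₁V₁(1 − (V₁/V₂)^(γ−1))/(γ−1) → W_b/(P₁V₁) = -1.221.
W_a / W_b = -0.63 / -1.221 = 0.516.

W_a / W_b ≈ 0.516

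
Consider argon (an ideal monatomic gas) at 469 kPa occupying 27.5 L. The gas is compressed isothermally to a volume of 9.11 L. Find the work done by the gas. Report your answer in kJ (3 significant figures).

Isothermal: W = nRT ln(V₂/V₁) = P₁V₁ ln(V₂/V₁).
P₁V₁ = (469 kPa)(27.5 L) = 12898 J.
W = 12898 × ln(9.11/27.5) = 12898 × -1.105
W_by_gas = -14249 J.

W ≈ -14.2 kJ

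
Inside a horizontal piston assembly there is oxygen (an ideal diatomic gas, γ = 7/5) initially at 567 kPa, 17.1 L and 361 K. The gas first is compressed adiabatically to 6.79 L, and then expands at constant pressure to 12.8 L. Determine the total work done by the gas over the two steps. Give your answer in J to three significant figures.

W_total ≈ 1580 J

Step 1 (adiabatic): W = (P₁V₁ − P₂V₂)/(γ−1) = (9696 − 14029)/0.4 = -10833 J.
After step 1: P = 2066 kPa, V = 6.79 L, T = 522.3 K.
Step 2 (isobaric): W = PΔV = (2066 kPa)(12.8 − 6.79 L) = 12418 J.
W_total = -10833 + 12418 = 1584 J.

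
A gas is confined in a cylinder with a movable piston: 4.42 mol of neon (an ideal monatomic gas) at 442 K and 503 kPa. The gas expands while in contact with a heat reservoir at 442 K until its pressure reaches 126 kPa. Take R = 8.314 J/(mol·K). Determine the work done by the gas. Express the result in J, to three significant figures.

W ≈ 22500 J

Isothermal process: W = nRT ln(V₂/V₁) = nRT ln(P₁/P₂).
W = (4.42)(8.314)(442) × ln(503/126)
  = 16243 × ln(3.992) = 16243 × 1.384
W_by_gas = 22485 J.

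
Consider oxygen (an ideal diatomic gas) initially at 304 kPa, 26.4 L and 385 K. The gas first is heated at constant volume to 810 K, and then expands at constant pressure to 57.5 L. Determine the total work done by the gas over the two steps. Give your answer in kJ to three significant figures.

W_total ≈ 19.9 kJ

Step 1 (isochoric): W = 0 (constant volume).
After step 1: P = 639.6 kPa (V unchanged).
Step 2 (isobaric): W = PΔV = (639.6 kPa)(57.5 − 26.4 L) = 19891 J.
W_total = 0 + 19891 = 19891 J.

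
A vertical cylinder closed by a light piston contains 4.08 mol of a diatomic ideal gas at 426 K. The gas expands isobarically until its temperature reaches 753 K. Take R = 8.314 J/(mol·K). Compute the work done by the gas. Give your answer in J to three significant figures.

W ≈ 11100 J

Isobaric: W = P ΔV = nR ΔT.
W = (4.08)(8.314)(753 − 426) = 11092 J.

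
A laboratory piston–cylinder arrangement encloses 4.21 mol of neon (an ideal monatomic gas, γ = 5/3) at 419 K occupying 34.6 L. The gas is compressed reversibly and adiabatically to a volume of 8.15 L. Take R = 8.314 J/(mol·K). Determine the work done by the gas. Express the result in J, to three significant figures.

W ≈ -35700 J

Adiabatic: TV^(γ−1) = const with γ = 5/3.
T₂ = T₁ (V₁/V₂)^(γ−1) = 419 × (34.6/8.15)^0.667 = 419 × 2.622 = 1099 K.
W_by = nCᵥ(T₁ − T₂) = (4.21)(12.47)(419 − 1099) = -35679 J.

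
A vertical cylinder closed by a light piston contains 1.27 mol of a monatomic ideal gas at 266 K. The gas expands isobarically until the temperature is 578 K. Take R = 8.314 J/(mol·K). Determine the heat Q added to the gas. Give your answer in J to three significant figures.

Isobaric: W = nRΔT = (1.27)(8.314)(312) = 3294 J.
ΔU = nCᵥΔT with Cᵥ = 3R/2: ΔU = (1.27)(12.47)(312) = 4942 J.
Q = ΔU + W = 4942 + 3294 = 8236 J.

Q ≈ 8240 J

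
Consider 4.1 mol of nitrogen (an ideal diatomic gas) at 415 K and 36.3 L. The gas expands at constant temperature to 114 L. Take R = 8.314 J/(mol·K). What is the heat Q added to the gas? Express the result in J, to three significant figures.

Isothermal ⇒ ΔU = 0, so Q = W = nRT ln(V₂/V₁).
Q = (4.1)(8.314)(415) ln(114/36.3) = 14146 × 1.144 = 16189 J.

Q ≈ 16200 J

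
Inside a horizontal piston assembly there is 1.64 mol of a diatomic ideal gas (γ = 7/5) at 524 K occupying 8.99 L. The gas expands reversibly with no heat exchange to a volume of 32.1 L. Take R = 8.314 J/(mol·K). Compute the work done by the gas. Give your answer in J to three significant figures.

W ≈ 7130 J

Adiabatic: TV^(γ−1) = const with γ = 7/5.
T₂ = T₁ (V₁/V₂)^(γ−1) = 524 × (8.99/32.1)^0.4 = 524 × 0.601 = 314.9 K.
W_by = nCᵥ(T₁ − T₂) = (1.64)(20.79)(524 − 314.9) = 7126 J.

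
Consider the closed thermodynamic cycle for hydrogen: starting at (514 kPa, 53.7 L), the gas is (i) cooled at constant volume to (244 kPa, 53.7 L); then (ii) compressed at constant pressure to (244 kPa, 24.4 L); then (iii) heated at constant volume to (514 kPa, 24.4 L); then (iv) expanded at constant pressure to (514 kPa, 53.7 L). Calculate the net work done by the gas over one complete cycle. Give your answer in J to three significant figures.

W_net ≈ 7910 J

Constant-volume legs do no work.
W(ii) = (244)(24.4 − 53.7) = -7149 J; W(iv) = (514)(53.7 − 24.4) = 15060 J.
W_net = -7149 + 15060 = 7911 J (the clockwise enclosed area).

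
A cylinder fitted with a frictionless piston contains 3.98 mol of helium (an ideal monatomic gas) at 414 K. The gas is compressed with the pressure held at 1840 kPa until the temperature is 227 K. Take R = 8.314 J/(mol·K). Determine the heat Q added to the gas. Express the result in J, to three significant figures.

Q ≈ -15500 J

Isobaric: W = nRΔT = (3.98)(8.314)(-187) = -6188 J.
ΔU = nCᵥΔT with Cᵥ = 3R/2: ΔU = (3.98)(12.47)(-187) = -9282 J.
Q = ΔU + W = -9282 − 6188 = -15469 J.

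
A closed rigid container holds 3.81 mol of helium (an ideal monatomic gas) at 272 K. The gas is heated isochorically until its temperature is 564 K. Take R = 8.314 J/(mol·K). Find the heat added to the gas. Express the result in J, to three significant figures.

Constant volume ⇒ W = 0, so Q = ΔU = nCᵥΔT with Cᵥ = 3R/2 = 12.47 J/(mol·K).
ΔU = (3.81)(12.47)(564 − 272) = 13874 J.

Q ≈ 13900 J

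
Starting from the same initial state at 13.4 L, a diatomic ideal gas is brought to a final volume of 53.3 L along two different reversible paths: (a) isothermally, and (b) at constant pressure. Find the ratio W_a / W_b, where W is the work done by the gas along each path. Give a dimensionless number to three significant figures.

W_a / W_b ≈ 0.464

Path (a) isothermal: W = P₁V₁ ln(V₂/V₁) → W_a/(P₁V₁) = 1.381.
Path (b) isobaric: W = P₁(V₂ − V₁) → W_b/(P₁V₁) = 2.978.
W_a / W_b = 1.381 / 2.978 = 0.4637.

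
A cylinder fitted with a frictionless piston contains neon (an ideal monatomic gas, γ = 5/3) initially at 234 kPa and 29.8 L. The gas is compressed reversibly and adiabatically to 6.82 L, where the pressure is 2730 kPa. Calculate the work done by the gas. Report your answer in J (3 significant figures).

W ≈ -17500 J

Adiabatic: W = (P₁V₁ − P₂V₂)/(γ − 1) with γ = 5/3.
P₁V₁ = 6973 J, P₂V₂ = 18619 J.
W = (6973 − 18619) / 0.6667 = -17468 J.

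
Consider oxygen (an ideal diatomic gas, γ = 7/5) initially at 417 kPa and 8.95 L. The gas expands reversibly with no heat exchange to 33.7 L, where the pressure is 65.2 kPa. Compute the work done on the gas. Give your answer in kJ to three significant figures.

W ≈ -3.84 kJ

Adiabatic: W = (P₁V₁ − P₂V₂)/(γ − 1) with γ = 7/5.
P₁V₁ = 3732 J, P₂V₂ = 2197 J.
W = (3732 − 2197) / 0.4 = 3837 J.
Work on gas = −W_by = -3837 J.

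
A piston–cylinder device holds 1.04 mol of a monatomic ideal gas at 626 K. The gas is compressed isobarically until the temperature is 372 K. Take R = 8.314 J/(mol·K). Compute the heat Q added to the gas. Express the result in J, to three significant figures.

Isobaric: W = nRΔT = (1.04)(8.314)(-254) = -2196 J.
ΔU = nCᵥΔT with Cᵥ = 3R/2: ΔU = (1.04)(12.47)(-254) = -3294 J.
Q = ΔU + W = -3294 − 2196 = -5491 J.

Q ≈ -5490 J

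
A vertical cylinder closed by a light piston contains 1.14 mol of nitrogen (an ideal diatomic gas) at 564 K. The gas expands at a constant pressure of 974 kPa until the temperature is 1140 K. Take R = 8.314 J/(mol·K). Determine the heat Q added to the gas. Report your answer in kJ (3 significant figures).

Q ≈ 19.1 kJ

Isobaric: W = nRΔT = (1.14)(8.314)(576) = 5459 J.
ΔU = nCᵥΔT with Cᵥ = 5R/2: ΔU = (1.14)(20.79)(576) = 13648 J.
Q = ΔU + W = 13648 + 5459 = 19108 J.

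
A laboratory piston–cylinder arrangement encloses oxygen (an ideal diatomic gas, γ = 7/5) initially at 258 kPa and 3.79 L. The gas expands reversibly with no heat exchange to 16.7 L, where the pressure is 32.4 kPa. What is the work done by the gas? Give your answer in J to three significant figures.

Adiabatic: W = (P₁V₁ − P₂V₂)/(γ − 1) with γ = 7/5.
P₁V₁ = 977.8 J, P₂V₂ = 541.1 J.
W = (977.8 − 541.1) / 0.4 = 1092 J.

W ≈ 1090 J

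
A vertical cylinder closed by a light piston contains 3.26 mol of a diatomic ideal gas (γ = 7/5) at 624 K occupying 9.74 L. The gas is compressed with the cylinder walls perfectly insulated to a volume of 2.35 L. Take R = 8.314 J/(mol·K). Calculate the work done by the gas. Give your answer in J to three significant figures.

Adiabatic: TV^(γ−1) = const with γ = 7/5.
T₂ = T₁ (V₁/V₂)^(γ−1) = 624 × (9.74/2.35)^0.4 = 624 × 1.766 = 1102 K.
W_by = nCᵥ(T₁ − T₂) = (3.26)(20.79)(624 − 1102) = -32389 J.

W ≈ -32400 J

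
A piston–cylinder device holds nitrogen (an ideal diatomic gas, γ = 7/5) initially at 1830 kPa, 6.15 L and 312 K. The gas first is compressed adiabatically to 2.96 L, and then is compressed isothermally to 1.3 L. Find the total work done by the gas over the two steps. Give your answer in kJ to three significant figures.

Step 1 (adiabatic): W = (P₁V₁ − P₂V₂)/(γ−1) = (11254 − 15079)/0.4 = -9560 J.
After step 1: P = 5094 kPa, V = 2.96 L, T = 418 K.
Step 2 (isothermal): W = P₁V₁ ln(V₂/V₁) = (15079) ln(1.3/2.96) = -12407 J.
W_total = -9560 − 12407 = -21967 J.

W_total ≈ -22.0 kJ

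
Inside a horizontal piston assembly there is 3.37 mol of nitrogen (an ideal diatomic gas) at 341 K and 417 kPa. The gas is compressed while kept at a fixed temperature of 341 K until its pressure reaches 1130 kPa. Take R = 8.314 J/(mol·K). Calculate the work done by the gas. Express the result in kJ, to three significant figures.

Isothermal process: W = nRT ln(V₂/V₁) = nRT ln(P₁/P₂).
W = (3.37)(8.314)(341) × ln(417/1130)
  = 9554 × ln(0.369) = 9554 × -0.9969
W_by_gas = -9524 J.

W ≈ -9.52 kJ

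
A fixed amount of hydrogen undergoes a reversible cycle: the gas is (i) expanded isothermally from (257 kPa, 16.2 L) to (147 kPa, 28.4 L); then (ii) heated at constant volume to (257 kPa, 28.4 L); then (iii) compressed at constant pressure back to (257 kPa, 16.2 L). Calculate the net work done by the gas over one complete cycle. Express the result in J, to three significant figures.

Leg (i): W = PᵢVᵢ ln(V_f/Vᵢ) = (4163) ln(28.4/16.2) = 2337 J.
Leg (ii): W = 0.
Leg (iii): W = PΔV = (257)(16.2 − 28.4) = -3135 J.
W_net = 2337 − 3135 = -798.2 J.

W_net ≈ -798 J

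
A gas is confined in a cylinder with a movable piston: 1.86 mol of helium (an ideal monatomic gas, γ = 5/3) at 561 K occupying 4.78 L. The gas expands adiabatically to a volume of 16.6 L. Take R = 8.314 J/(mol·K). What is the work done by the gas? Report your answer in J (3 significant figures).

W ≈ 7340 J

Adiabatic: TV^(γ−1) = const with γ = 5/3.
T₂ = T₁ (V₁/V₂)^(γ−1) = 561 × (4.78/16.6)^0.667 = 561 × 0.4361 = 244.6 K.
W_by = nCᵥ(T₁ − T₂) = (1.86)(12.47)(561 − 244.6) = 7339 J.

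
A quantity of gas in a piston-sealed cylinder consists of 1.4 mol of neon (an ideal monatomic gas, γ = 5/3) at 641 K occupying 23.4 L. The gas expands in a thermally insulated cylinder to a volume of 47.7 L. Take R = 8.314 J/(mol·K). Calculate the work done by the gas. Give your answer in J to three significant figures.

W ≈ 4230 J

Adiabatic: TV^(γ−1) = const with γ = 5/3.
T₂ = T₁ (V₁/V₂)^(γ−1) = 641 × (23.4/47.7)^0.667 = 641 × 0.622 = 398.7 K.
W_by = nCᵥ(T₁ − T₂) = (1.4)(12.47)(641 − 398.7) = 4230 J.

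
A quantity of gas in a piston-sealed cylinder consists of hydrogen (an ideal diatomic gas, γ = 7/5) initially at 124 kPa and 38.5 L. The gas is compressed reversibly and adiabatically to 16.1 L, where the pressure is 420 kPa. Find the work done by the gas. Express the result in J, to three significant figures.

W ≈ -4970 J

Adiabatic: W = (P₁V₁ − P₂V₂)/(γ − 1) with γ = 7/5.
P₁V₁ = 4774 J, P₂V₂ = 6762 J.
W = (4774 − 6762) / 0.4 = -4970 J.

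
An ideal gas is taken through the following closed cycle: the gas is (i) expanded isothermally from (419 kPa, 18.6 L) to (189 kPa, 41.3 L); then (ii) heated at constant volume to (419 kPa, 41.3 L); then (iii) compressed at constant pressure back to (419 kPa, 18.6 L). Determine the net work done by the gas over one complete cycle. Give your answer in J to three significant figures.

W_net ≈ -3290 J

Leg (i): W = PᵢVᵢ ln(V_f/Vᵢ) = (7793) ln(41.3/18.6) = 6217 J.
Leg (ii): W = 0.
Leg (iii): W = PΔV = (419)(18.6 − 41.3) = -9511 J.
W_net = 6217 − 9511 = -3294 J.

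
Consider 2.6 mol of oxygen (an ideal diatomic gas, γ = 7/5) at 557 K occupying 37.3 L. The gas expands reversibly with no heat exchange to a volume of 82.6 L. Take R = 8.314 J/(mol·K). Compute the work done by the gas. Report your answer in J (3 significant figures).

Adiabatic: TV^(γ−1) = const with γ = 7/5.
T₂ = T₁ (V₁/V₂)^(γ−1) = 557 × (37.3/82.6)^0.4 = 557 × 0.7276 = 405.3 K.
W_by = nCᵥ(T₁ − T₂) = (2.6)(20.79)(557 − 405.3) = 8200 J.

W ≈ 8200 J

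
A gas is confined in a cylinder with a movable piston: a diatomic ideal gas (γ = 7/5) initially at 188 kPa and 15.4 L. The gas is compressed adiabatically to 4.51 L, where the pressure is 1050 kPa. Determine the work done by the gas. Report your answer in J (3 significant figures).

Adiabatic: W = (P₁V₁ − P₂V₂)/(γ − 1) with γ = 7/5.
P₁V₁ = 2895 J, P₂V₂ = 4736 J.
W = (2895 − 4736) / 0.4 = -4601 J.

W ≈ -4600 J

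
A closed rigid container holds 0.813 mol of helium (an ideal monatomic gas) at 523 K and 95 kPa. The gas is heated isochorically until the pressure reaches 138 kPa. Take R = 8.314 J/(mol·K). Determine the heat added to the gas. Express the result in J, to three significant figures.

Constant volume ⇒ W = 0, so Q = ΔU = nCᵥΔT with Cᵥ = 3R/2 = 12.47 J/(mol·K).
At constant V, T₂/T₁ = P₂/P₁ ⇒ ΔT = T₁(P₂/P₁ − 1) = 523·(138/95 − 1) = 236.7 K.
ΔU = (0.813)(12.47)(236.7) = 2400 J.

Q ≈ 2400 J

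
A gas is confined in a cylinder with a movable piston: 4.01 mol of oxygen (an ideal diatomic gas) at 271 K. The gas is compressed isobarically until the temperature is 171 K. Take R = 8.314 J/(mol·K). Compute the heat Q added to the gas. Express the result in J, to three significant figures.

Q ≈ -11700 J

Isobaric: W = nRΔT = (4.01)(8.314)(-100) = -3334 J.
ΔU = nCᵥΔT with Cᵥ = 5R/2: ΔU = (4.01)(20.79)(-100) = -8335 J.
Q = ΔU + W = -8335 − 3334 = -11669 J.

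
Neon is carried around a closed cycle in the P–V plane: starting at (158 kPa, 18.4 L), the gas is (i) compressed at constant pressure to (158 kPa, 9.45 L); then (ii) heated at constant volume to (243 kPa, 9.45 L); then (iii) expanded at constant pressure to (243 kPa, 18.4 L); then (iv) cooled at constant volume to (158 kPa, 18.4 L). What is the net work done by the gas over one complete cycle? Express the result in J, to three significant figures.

W_net ≈ 761 J

Constant-volume legs do no work.
W(i) = (158)(9.45 − 18.4) = -1414 J; W(iii) = (243)(18.4 − 9.45) = 2175 J.
W_net = -1414 + 2175 = 760.8 J (the clockwise enclosed area).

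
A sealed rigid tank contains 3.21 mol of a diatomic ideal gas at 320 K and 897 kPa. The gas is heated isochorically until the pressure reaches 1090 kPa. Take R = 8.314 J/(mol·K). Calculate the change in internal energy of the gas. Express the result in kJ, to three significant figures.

Constant volume ⇒ W = 0, so Q = ΔU = nCᵥΔT with Cᵥ = 5R/2 = 20.79 J/(mol·K).
At constant V, T₂/T₁ = P₂/P₁ ⇒ ΔT = T₁(P₂/P₁ − 1) = 320·(1090/897 − 1) = 68.85 K.
ΔU = (3.21)(20.79)(68.85) = 4594 J.

ΔU ≈ 4.59 kJ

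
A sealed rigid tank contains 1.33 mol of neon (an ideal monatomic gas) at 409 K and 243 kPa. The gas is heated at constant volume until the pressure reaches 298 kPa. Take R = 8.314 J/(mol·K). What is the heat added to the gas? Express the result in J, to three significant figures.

Q ≈ 1540 J

Constant volume ⇒ W = 0, so Q = ΔU = nCᵥΔT with Cᵥ = 3R/2 = 12.47 J/(mol·K).
At constant V, T₂/T₁ = P₂/P₁ ⇒ ΔT = T₁(P₂/P₁ − 1) = 409·(298/243 − 1) = 92.57 K.
ΔU = (1.33)(12.47)(92.57) = 1535 J.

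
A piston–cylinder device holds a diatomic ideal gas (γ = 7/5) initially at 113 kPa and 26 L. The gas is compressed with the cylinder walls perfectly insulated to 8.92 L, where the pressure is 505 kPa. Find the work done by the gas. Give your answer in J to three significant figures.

W ≈ -3920 J

Adiabatic: W = (P₁V₁ − P₂V₂)/(γ − 1) with γ = 7/5.
P₁V₁ = 2938 J, P₂V₂ = 4505 J.
W = (2938 − 4505) / 0.4 = -3917 J.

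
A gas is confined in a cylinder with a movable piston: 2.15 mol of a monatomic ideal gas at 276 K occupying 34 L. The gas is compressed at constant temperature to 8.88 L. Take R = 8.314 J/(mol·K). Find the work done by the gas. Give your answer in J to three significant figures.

W ≈ -6620 J

Isothermal: W = nRT ln(V₂/V₁).
W = (2.15)(8.314)(276) × ln(8.88/34)
  = 4934 × -1.343
W_by_gas = -6624 J.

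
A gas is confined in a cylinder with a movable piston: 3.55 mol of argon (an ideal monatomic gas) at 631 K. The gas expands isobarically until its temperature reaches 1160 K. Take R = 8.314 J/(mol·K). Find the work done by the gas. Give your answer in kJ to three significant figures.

Isobaric: W = P ΔV = nR ΔT.
W = (3.55)(8.314)(1160 − 631) = 15613 J.

W ≈ 15.6 kJ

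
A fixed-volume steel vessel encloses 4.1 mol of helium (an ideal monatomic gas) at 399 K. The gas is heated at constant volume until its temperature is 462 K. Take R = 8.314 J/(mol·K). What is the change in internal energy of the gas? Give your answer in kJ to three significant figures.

ΔU ≈ 3.22 kJ

Constant volume ⇒ W = 0, so Q = ΔU = nCᵥΔT with Cᵥ = 3R/2 = 12.47 J/(mol·K).
ΔU = (4.1)(12.47)(462 − 399) = 3221 J.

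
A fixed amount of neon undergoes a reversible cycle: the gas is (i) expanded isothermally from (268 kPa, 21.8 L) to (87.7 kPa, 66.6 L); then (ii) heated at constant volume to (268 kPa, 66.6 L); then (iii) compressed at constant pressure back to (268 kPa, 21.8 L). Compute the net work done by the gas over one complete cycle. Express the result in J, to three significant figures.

W_net ≈ -5480 J

Leg (i): W = PᵢVᵢ ln(V_f/Vᵢ) = (5842) ln(66.6/21.8) = 6525 J.
Leg (ii): W = 0.
Leg (iii): W = PΔV = (268)(21.8 − 66.6) = -12006 J.
W_net = 6525 − 12006 = -5482 J.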